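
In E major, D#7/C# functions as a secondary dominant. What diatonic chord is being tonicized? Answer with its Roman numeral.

The chord is a dominant seventh chord on D#.
A dominant resolves down a perfect fifth: D# → G#. In E major, G# is scale degree 3, i.e. iii.

iii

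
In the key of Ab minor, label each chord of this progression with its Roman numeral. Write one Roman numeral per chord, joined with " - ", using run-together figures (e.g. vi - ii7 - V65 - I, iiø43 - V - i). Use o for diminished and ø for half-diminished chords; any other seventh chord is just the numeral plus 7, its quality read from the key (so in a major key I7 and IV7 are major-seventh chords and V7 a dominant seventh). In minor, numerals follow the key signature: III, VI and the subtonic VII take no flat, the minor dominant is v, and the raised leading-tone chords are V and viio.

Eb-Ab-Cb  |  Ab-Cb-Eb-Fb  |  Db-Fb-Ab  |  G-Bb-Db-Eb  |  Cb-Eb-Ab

i64 - VI65 - iv - V65 - i6

Eb-Ab-Cb: root Ab is the tonic; minor triad there is i64.
Ab-Cb-Eb-Fb: root Fb is the submediant; major seventh chord there is VI65.
Db-Fb-Ab: root Db is the subdominant; minor triad there is iv.
G-Bb-Db-Eb: dominant seventh chord on Eb = scale degree 5 → V65.
Cb-Eb-Ab has root Ab, degree 1 in Ab minor, so i6.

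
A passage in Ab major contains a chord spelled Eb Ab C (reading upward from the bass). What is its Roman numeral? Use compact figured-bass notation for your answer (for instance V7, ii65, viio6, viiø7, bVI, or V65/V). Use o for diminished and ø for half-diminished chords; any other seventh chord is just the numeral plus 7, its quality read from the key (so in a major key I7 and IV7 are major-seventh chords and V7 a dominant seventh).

I64

The pitches Ab-C-Eb form a major triad rooted on Ab.
Ab is scale degree 1 in Ab major, and a major triad on that degree is written I.
With Eb in the bass the chord is in second inversion, so the figured bass is 64.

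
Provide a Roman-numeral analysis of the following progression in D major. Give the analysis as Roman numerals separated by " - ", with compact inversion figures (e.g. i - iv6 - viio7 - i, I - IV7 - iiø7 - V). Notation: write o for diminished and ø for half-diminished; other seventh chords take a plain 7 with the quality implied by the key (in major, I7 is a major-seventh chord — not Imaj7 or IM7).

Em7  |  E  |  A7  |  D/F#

ii7 - V/V - V7 - I6

Em7: root E is the supertonic; minor seventh chord there is ii7.
E is the secondary dominant of V (major triad on E): V/V.
A7: root A is the dominant; dominant seventh chord there is V7.
D/F# has root D, degree 1 in D major, so I6.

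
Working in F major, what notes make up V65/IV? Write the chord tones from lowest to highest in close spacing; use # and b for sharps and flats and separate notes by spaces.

The slash means an applied dominant: we want the dominant of IV. In F major, IV is Bb major, and its dominant is built on F.
Building a dominant seventh chord on F gives F-A-C-Eb.
With the 65 figure the chord is in first inversion; from the bass A upward in close position it reads A-C-Eb-F.

A C Eb F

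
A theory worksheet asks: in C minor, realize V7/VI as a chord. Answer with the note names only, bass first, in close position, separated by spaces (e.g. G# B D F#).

Eb G Bb Db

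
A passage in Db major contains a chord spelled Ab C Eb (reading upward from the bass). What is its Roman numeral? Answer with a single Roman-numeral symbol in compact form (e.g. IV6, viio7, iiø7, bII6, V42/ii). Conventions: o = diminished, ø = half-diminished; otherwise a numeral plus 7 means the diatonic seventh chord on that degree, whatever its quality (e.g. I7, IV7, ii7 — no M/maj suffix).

Stacked in thirds the chord is Ab-C-Eb: a major triad on Ab.
Ab is scale degree 5 in Db major, and a major triad on that degree is written V.

V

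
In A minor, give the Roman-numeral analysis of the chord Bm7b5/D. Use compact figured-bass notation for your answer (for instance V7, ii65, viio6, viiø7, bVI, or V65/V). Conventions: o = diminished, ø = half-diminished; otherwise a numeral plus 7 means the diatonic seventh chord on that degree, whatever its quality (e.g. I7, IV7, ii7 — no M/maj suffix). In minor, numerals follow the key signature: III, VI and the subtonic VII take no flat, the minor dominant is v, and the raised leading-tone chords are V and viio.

iiø65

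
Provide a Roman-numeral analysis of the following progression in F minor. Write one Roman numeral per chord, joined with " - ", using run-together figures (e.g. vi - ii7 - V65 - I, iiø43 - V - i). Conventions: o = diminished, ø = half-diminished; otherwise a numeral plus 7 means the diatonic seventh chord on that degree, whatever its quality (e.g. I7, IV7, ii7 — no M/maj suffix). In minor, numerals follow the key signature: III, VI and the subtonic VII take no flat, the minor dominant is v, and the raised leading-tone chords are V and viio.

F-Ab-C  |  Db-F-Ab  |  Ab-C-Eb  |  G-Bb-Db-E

i - VI - III - viio65

F-Ab-C: minor triad on F = scale degree 1 → i.
Db-F-Ab has root Db, degree 6 in F minor, so VI.
Ab-C-Eb has root Ab, degree 3 in F minor, so III.
G-Bb-Db-E: root E is the leading tone; fully diminished seventh chord there is viio65.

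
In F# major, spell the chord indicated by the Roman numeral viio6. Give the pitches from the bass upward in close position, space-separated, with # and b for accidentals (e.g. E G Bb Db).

The numeral's case and figure indicate a diminished triad. In F# major its root, the leading tone, is E#.
That chord is spelled E#-G#-B.
With the 6 figure the chord is in first inversion; from the bass G# upward in close position it reads G#-B-E#.

G# B E#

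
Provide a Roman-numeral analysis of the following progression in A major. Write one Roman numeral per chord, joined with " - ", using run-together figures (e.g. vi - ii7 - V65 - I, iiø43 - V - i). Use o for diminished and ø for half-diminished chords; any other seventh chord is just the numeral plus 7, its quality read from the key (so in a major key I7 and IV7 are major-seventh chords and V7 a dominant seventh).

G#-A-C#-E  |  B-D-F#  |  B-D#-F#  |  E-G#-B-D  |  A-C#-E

I42 - ii - V/V - V7 - I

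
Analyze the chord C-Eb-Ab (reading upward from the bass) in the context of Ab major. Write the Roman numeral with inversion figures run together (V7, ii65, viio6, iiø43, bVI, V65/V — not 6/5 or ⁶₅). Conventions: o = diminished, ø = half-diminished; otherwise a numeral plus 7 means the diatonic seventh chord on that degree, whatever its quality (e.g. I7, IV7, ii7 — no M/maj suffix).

Stacked in thirds the chord is Ab-C-Eb: a major triad on Ab.
Ab is scale degree 1 in Ab major, and a major triad on that degree is written I.
With C in the bass the chord is in first inversion, so the figured bass is 6.

I6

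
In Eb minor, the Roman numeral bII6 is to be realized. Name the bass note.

Ab

bII in Eb minor has root Fb; the chord is Fb-Ab-Cb.
The figure 6 means first inversion — the third is in the bass.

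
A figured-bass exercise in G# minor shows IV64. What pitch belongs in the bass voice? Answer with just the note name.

G#

IV in G# minor has root C#; the chord is C#-E#-G#.
The figure 64 means second inversion — the fifth is in the bass.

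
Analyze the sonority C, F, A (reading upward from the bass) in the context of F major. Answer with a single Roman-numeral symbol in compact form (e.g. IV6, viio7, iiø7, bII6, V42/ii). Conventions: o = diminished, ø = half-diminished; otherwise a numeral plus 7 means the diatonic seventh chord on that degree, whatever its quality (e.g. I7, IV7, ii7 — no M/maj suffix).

The pitches F-A-C form a major triad rooted on F.
In F major, F is the tonic; the diatonic major triad there is I.
With C in the bass the chord is in second inversion, so the figured bass is 64.

I64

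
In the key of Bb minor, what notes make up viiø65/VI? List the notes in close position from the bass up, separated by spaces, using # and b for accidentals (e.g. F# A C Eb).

Ab Cb Eb F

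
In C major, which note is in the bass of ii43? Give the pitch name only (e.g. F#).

ii in C major has root D; the chord is D-F-A-C.
The figure 43 means second inversion — the fifth is in the bass.

A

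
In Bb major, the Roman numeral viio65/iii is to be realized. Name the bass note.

E

The applied chord viio65/iii is rooted on C#: C#-E-G-Bb.
The figure 65 means first inversion — the third is in the bass.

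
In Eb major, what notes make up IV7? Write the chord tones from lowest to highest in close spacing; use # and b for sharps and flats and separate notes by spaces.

In Eb major, the subdominant is Ab, and the diatonic chord built there is a major seventh chord.
Stacking thirds from Ab gives Ab-C-Eb-G.

Ab C Eb G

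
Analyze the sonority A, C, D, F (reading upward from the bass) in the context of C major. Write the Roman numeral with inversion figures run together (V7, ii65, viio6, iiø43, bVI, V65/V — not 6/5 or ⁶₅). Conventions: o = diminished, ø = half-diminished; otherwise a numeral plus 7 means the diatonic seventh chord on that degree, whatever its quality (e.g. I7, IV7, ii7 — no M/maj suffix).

Stacked in thirds the chord is D-F-A-C: a minor seventh chord on D.
D is scale degree 2 in C major, and a minor seventh chord on that degree is written ii7.
With A in the bass the chord is in second inversion, so the figured bass is 43.

ii43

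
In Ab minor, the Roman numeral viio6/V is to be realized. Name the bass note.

F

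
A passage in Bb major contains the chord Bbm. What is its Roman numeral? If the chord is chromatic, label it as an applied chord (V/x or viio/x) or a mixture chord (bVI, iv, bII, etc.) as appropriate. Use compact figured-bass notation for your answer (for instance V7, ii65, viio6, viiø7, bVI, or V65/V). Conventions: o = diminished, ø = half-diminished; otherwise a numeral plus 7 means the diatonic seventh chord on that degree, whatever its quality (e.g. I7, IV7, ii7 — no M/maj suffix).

i

Stacked in thirds the chord is Bb-Db-F: a minor triad on Bb.
Bb is the first degree of Bb major. This is the minor tonic, borrowed from the parallel minor.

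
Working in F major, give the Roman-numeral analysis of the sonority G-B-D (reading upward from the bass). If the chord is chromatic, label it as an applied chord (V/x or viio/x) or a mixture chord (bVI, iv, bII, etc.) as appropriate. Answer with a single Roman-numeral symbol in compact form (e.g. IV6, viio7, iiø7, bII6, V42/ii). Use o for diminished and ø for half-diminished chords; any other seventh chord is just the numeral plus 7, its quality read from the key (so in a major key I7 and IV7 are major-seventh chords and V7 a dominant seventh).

V/V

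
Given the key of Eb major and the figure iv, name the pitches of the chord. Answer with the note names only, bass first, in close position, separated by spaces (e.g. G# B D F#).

Ab Cb Eb

iv is the minor subdominant, borrowed from the parallel minor. In Eb major that root is Ab.
So the chord is Ab-Cb-Eb, a minor triad.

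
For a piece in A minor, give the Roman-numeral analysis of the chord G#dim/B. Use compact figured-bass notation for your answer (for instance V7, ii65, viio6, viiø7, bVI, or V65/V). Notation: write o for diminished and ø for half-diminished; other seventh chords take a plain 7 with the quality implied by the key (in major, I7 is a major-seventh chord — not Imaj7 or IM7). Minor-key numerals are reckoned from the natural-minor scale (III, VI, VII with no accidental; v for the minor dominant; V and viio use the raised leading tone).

The pitches G#-B-D form a diminished triad rooted on G#.
G# is scale degree 7 in A minor, and a diminished triad on that degree is written viio.
With B in the bass the chord is in first inversion, so the figured bass is 6.

viio6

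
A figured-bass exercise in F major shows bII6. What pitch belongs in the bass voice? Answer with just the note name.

bII in F major has root Gb; the chord is Gb-Bb-Db.
The figure 6 means first inversion — the third is in the bass.

Bb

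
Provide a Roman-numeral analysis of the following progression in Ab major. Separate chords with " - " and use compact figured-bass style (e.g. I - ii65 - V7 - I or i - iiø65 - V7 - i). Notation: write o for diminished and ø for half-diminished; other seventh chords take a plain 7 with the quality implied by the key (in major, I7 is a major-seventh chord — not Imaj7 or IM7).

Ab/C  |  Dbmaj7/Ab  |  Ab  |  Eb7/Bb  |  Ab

I6 - IV43 - I - V43 - I

Ab/C: major triad on Ab = scale degree 1 → I6.
Dbmaj7/Ab has root Db, degree 4 in Ab major, so IV43.
Ab: major triad on Ab = scale degree 1 → I.
Eb7/Bb: dominant seventh chord on Eb = scale degree 5 → V43.
Ab: major triad on Ab = scale degree 1 → I.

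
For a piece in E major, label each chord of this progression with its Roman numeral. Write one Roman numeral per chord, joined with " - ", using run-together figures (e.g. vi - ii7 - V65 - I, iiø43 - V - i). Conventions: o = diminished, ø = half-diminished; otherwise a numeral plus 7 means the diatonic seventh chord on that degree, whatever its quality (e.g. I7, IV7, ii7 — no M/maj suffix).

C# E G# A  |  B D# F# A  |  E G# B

C#-E-G#-A has root A, degree 4 in E major, so IV65.
B-D#-F#-A has root B, degree 5 in E major, so V7.
E-G#-B has root E, degree 1 in E major, so I.

IV65 - V7 - I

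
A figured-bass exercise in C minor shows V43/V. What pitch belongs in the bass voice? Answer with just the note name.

A

The applied chord V43/V is rooted on D: D-F#-A-C.
The figure 43 means second inversion — the fifth is in the bass.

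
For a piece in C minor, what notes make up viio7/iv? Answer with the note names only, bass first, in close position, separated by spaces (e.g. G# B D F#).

E G Bb Db

viio7/iv is a secondary leading-tone chord. The target iv is F in C minor; the applied chord is rooted a semitone below, on E.
Building a fully diminished seventh chord on E gives E-G-Bb-Db.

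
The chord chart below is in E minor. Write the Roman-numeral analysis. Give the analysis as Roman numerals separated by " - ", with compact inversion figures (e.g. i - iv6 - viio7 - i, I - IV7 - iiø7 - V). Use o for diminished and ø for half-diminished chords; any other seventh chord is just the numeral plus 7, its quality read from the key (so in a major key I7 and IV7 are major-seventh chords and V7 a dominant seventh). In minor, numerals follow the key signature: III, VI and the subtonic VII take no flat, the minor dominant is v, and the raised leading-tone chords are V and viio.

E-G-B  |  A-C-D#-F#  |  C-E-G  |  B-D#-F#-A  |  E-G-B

E-G-B: root E is the tonic; minor triad there is i.
A-C-D#-F#: fully diminished seventh chord on D# = scale degree 7 → viio43.
C-E-G has root C, degree 6 in E minor, so VI.
B-D#-F#-A: root B is the dominant; dominant seventh chord there is V7.
E-G-B: minor triad on E = scale degree 1 → i.

i - viio43 - VI - V7 - i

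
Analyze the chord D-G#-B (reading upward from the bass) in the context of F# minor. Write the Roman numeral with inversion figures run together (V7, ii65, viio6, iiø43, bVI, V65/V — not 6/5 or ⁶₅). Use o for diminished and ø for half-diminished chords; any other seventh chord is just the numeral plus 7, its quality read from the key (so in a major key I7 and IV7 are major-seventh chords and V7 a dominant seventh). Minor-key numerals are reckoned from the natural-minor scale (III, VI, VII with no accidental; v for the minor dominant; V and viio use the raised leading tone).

iio64

Stacked in thirds the chord is G#-B-D: a diminished triad on G#.
G# is scale degree 2 in F# minor, and a diminished triad on that degree is written iio.
With D in the bass the chord is in second inversion, so the figured bass is 64.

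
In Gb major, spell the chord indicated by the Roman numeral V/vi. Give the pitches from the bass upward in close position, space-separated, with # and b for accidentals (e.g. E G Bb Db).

V/vi is a secondary dominant — the dominant triad of vi. vi in Gb major is Eb, so the applied chord's root is Bb, a perfect fifth above.
Building a major triad on Bb gives Bb-D-F.

Bb D F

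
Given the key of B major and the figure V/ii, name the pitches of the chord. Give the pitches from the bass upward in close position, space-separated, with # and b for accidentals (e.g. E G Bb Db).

V/ii is a secondary dominant — the dominant triad of ii. ii in B major is C#, so the applied chord's root is G#, a perfect fifth above.
Building a major triad on G# gives G#-B#-D#.

G# B# D#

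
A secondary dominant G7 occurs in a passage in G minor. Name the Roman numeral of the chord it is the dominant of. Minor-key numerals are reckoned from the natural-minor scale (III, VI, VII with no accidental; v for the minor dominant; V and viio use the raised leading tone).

The chord is a dominant seventh chord on G.
A dominant resolves down a perfect fifth: G → C. In G minor, C is scale degree 4, i.e. iv.

iv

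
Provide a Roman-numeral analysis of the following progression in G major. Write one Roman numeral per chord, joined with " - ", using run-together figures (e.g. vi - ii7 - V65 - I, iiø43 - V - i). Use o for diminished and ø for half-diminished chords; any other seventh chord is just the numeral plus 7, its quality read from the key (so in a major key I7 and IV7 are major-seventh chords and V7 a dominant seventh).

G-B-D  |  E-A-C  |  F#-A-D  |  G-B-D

G-B-D: root G is the tonic; major triad there is I.
E-A-C: root A is the supertonic; minor triad there is ii64.
F#-A-D: major triad on D = scale degree 5 → V6.
G-B-D: root G is the tonic; major triad there is I.

I - ii64 - V6 - I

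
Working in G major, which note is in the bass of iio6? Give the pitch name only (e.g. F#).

iio in G major has root A; the chord is A-C-Eb.
The figure 6 means first inversion — the third is in the bass.

C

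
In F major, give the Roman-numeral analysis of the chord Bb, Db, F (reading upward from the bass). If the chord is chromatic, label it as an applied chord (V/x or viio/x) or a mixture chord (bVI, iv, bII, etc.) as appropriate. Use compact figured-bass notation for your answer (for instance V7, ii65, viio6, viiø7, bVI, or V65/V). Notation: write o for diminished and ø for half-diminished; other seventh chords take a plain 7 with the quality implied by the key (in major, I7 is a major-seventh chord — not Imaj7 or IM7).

The pitches Bb-Db-F form a minor triad rooted on Bb.
Bb is the fourth degree of F major. This is the minor subdominant, borrowed from the parallel minor.

iv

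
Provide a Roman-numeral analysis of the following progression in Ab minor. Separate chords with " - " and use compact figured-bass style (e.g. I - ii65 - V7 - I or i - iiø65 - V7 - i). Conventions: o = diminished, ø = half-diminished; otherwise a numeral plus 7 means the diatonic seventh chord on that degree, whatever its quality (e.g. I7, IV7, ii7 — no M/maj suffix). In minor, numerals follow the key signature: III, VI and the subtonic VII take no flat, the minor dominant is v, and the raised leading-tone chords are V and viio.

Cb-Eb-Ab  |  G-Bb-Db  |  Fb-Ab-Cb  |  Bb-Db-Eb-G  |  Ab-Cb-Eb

Cb-Eb-Ab: root Ab is the tonic; minor triad there is i6.
G-Bb-Db: diminished triad on G = scale degree 7 → viio.
Fb-Ab-Cb: root Fb is the submediant; major triad there is VI.
Bb-Db-Eb-G: root Eb is the dominant; dominant seventh chord there is V43.
Ab-Cb-Eb: minor triad on Ab = scale degree 1 → i.

i6 - viio - VI - V43 - i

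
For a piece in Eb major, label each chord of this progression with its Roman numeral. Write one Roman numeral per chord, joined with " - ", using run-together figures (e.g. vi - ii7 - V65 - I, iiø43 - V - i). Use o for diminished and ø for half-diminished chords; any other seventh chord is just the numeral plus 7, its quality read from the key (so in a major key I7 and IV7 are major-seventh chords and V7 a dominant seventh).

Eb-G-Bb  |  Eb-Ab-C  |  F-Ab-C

I - IV64 - ii

Eb-G-Bb: major triad on Eb = scale degree 1 → I.
Eb-Ab-C: major triad on Ab = scale degree 4 → IV64.
F-Ab-C has root F, degree 2 in Eb major, so ii.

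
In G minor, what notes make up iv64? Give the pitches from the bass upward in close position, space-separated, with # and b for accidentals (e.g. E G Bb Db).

In G minor, the fourth degree is C, and the diatonic chord built there is a minor triad.
Stacking thirds from C gives C-Eb-G.
With the 64 figure the chord is in second inversion; from the bass G upward in close position it reads G-C-Eb.

G C Eb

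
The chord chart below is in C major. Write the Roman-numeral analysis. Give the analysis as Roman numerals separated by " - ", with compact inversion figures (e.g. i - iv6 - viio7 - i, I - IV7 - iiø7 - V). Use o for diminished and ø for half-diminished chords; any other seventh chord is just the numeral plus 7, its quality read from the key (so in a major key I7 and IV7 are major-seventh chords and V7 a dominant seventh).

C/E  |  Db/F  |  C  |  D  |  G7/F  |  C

C/E: root C is the tonic; major triad there is I6.
Db/F: major triad on Db — chromatic; Db is the lowered second degree, so this is the Neapolitan sixth, bII6 (third, F, in the bass — hence the 6).
C: root C is the tonic; major triad there is I.
D: a major triad on D, the applied dominant of V → V/V.
G7/F has root G, degree 5 in C major, so V42.
C: major triad on C = scale degree 1 → I.

I6 - bII6 - I - V/V - V42 - I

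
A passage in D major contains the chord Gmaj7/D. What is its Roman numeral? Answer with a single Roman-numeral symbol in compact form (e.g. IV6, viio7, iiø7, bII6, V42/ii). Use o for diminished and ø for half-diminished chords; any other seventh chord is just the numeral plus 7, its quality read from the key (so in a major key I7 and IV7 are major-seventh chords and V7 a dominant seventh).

IV43

The pitches G-B-D-F# form a major seventh chord rooted on G.
In D major, G is the subdominant; the diatonic major seventh chord there is IV7.
With D in the bass the chord is in second inversion, so the figured bass is 43.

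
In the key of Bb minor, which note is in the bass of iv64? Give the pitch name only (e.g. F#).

Bb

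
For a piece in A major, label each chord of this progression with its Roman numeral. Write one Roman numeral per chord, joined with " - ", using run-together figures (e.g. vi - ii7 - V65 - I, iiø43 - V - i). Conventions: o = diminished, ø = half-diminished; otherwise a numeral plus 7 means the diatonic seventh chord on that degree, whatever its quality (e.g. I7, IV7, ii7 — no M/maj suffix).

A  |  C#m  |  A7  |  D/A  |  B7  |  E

A has root A, degree 1 in A major, so I.
C#m: root C# is the mediant; minor triad there is iii.
A7: a dominant seventh chord on A, the applied dominant of IV → V7/IV.
D/A: root D is the subdominant; major triad there is IV64.
B7 is the secondary dominant of V (dominant seventh chord on B): V7/V.
E: major triad on E = scale degree 5 → V.

I - iii - V7/IV - IV64 - V7/V - V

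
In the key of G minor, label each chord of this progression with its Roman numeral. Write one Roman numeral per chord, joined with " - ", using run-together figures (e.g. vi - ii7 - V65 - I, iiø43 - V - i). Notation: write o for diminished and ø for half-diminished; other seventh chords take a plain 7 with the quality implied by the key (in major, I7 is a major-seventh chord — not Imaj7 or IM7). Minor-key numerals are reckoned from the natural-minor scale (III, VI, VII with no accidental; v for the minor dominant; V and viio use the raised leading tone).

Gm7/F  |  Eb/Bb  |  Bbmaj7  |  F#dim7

i42 - VI64 - III7 - viio7

Gm7/F: minor seventh chord on G = scale degree 1 → i42.
Eb/Bb has root Eb, degree 6 in G minor, so VI64.
Bbmaj7: root Bb is the mediant; major seventh chord there is III7.
F#dim7: fully diminished seventh chord on F# = scale degree 7 → viio7.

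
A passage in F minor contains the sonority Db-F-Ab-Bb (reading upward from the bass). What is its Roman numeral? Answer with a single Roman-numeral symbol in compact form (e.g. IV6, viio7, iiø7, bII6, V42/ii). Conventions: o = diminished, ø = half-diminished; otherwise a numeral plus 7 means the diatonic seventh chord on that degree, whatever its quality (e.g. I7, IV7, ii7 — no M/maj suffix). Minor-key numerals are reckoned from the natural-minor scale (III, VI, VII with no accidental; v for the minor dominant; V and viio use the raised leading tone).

iv65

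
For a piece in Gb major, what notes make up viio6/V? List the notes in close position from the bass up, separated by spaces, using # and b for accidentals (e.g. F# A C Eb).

viio6/V is a secondary leading-tone chord. The target V is Db in Gb major; the applied chord is rooted a semitone below, on C.
Building a diminished triad on C gives C-Eb-Gb.
With the 6 figure the chord is in first inversion; from the bass Eb upward in close position it reads Eb-Gb-C.

Eb Gb C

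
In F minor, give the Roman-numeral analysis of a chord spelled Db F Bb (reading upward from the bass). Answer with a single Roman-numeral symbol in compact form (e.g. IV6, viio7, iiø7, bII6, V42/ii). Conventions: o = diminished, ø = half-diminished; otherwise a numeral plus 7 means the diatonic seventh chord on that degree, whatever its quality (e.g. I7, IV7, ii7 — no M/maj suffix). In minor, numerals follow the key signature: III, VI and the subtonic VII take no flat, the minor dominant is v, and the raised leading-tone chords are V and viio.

iv6

Stacked in thirds the chord is Bb-Db-F: a minor triad on Bb.
In F minor, Bb is the subdominant; the diatonic minor triad there is iv.
With Db in the bass the chord is in first inversion, so the figured bass is 6.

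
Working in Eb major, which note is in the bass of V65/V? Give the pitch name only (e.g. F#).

The applied chord V65/V is rooted on F: F-A-C-Eb.
The figure 65 means first inversion — the third is in the bass.

A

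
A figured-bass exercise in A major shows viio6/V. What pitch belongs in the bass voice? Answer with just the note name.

F#

The applied chord viio6/V is rooted on D#: D#-F#-A.
The figure 6 means first inversion — the third is in the bass.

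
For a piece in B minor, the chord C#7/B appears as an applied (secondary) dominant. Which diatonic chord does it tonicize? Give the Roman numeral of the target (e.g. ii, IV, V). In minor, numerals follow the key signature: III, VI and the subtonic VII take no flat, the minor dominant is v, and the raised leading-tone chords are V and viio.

The chord is a dominant seventh chord on C#.
A dominant resolves down a perfect fifth: C# → F#. In B minor, F# is scale degree 5, i.e. V.

V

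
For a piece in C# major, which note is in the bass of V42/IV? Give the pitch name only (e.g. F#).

B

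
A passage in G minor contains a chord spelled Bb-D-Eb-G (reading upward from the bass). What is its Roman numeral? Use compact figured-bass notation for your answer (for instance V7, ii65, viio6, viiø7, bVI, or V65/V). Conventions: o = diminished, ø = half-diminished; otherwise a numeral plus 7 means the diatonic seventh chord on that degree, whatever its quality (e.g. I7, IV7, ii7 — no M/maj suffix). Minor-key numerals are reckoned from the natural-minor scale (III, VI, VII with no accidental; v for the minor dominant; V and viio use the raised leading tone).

VI43

Stacked in thirds the chord is Eb-G-Bb-D: a major seventh chord on Eb.
Eb is scale degree 6 in G minor, and a major seventh chord on that degree is written VI7.
With Bb in the bass the chord is in second inversion, so the figured bass is 43.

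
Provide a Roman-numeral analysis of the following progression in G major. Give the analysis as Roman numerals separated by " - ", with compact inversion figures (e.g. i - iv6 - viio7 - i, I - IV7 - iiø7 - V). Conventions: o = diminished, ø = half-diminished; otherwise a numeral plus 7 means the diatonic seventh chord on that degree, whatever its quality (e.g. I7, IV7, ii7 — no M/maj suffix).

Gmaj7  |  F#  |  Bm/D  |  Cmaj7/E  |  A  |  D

I7 - V/iii - iii6 - IV65 - V/V - V

Gmaj7 has root G, degree 1 in G major, so I7.
F# is the secondary dominant of iii (major triad on F#): V/iii.
Bm/D: minor triad on B = scale degree 3 → iii6.
Cmaj7/E has root C, degree 4 in G major, so IV65.
A: chromatic; A is V of V, so V/V.
D: root D is the dominant; major triad there is V.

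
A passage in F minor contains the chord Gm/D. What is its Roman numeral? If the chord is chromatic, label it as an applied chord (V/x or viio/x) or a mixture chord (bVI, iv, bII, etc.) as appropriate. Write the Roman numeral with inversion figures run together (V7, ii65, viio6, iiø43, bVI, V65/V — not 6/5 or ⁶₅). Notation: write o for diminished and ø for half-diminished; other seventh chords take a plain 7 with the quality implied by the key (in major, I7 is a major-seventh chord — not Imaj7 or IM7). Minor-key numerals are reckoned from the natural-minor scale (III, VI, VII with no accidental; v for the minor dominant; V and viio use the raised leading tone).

Stacked in thirds the chord is G-Bb-D: a minor triad on G.
G is the second degree of F minor. This is the minor supertonic, borrowed from the parallel major (the Dorian ii).
With D in the bass the chord is in second inversion, so the figured bass is 64.

ii64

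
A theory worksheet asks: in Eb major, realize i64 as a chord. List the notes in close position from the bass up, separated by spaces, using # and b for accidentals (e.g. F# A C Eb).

Bb Eb Gb

i64 is the minor tonic, borrowed from the parallel minor. In Eb major that root is Eb.
So the chord is Eb-Gb-Bb, a minor triad.
The figured bass 64 indicates second inversion, placing the fifth (Bb) in the bass: Bb-Eb-Gb.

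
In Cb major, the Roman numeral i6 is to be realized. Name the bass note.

Ebb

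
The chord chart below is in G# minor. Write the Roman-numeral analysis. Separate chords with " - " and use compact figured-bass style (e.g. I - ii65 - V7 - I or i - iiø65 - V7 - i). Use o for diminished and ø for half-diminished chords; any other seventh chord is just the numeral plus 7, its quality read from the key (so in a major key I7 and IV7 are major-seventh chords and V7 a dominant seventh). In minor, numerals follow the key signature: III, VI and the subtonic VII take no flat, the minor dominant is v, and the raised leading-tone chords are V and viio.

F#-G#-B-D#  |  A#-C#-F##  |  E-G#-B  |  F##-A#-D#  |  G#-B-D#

F#-G#-B-D# has root G#, degree 1 in G# minor, so i42.
A#-C#-F##: diminished triad on F## = scale degree 7 → viio6.
E-G#-B: root E is the submediant; major triad there is VI.
F##-A#-D#: major triad on D# = scale degree 5 → V6.
G#-B-D# has root G#, degree 1 in G# minor, so i.

i42 - viio6 - VI - V6 - i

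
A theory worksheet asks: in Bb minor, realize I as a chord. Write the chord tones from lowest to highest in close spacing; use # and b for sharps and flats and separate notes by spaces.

Bb D F

Scale degree 1 in Bb minor is Bb; here the chord built on it is altered to a major triad. I is the major tonic (Picardy third), borrowed from the parallel major.
So the chord is Bb-D-F, a major triad.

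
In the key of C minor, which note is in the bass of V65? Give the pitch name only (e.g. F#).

V in C minor has root G; the chord is G-B-D-F.
The figure 65 means first inversion — the third is in the bass.

B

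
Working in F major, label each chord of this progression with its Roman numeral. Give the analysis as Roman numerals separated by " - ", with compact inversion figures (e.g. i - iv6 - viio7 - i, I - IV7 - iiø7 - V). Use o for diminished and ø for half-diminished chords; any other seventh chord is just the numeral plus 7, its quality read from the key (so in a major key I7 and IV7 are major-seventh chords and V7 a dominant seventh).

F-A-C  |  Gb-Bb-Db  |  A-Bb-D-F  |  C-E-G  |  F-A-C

I - bII - IV42 - V - I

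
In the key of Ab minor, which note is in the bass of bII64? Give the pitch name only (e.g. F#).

bII in Ab minor has root Bbb; the chord is Bbb-Db-Fb.
The figure 64 means second inversion — the fifth is in the bass.

Fb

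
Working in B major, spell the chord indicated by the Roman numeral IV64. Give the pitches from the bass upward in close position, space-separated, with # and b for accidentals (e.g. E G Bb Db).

B E G#

The numeral's case and figure indicate a major triad. In B major its root, the subdominant, is E.
That chord is spelled E-G#-B.
The figured bass 64 indicates second inversion, placing the fifth (B) in the bass: B-E-G#.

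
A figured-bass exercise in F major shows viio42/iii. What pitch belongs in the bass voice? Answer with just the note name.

F

The applied chord viio42/iii is rooted on G#: G#-B-D-F.
The figure 42 means third inversion — the seventh is in the bass.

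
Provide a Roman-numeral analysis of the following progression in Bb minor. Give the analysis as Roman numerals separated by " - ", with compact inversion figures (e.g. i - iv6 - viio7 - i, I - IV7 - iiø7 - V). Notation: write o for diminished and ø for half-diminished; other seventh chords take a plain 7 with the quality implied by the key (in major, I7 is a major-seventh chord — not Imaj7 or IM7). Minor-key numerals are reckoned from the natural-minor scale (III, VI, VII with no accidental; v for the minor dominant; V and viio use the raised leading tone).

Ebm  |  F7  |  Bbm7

iv - V7 - i7

Ebm: minor triad on Eb = scale degree 4 → iv.
F7: dominant seventh chord on F = scale degree 5 → V7.
Bbm7: minor seventh chord on Bb = scale degree 1 → i7.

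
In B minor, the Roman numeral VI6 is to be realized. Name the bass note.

B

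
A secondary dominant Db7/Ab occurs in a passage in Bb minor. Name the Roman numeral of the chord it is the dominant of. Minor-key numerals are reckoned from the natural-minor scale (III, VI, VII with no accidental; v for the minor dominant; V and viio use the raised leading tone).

VI

The chord is a dominant seventh chord on Db.
A dominant resolves down a perfect fifth: Db → Gb. In Bb minor, Gb is scale degree 6, i.e. VI.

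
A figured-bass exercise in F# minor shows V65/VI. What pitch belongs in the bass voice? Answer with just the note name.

C#

The applied chord V65/VI is rooted on A: A-C#-E-G.
The figure 65 means first inversion — the third is in the bass.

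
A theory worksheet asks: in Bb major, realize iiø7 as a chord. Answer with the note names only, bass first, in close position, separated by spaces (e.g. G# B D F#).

C Eb Gb Bb

iiø7 is the half-diminished supertonic seventh, borrowed from the parallel minor. In Bb major that root is C.
So the chord is C-Eb-Gb-Bb.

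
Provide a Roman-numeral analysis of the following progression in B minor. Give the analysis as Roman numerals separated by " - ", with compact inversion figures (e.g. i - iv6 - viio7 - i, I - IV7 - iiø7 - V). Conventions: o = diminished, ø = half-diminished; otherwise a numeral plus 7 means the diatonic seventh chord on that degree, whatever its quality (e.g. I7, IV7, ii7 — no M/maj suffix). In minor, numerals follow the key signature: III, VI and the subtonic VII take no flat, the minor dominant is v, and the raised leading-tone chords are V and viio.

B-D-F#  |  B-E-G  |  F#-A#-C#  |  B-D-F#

B-D-F#: minor triad on B = scale degree 1 → i.
B-E-G: root E is the subdominant; minor triad there is iv64.
F#-A#-C#: major triad on F# = scale degree 5 → V.
B-D-F# has root B, degree 1 in B minor, so i.

i - iv64 - V - i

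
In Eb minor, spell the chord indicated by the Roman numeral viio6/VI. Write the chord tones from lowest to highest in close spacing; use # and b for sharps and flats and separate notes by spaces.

Db Fb Bb

The slash marks an applied leading-tone chord: viio of VI. In Eb minor, VI is Cb, so the leading tone to it is Bb, a half step below.
Building a diminished triad on Bb gives Bb-Db-Fb.
With the 6 figure the chord is in first inversion; from the bass Db upward in close position it reads Db-Fb-Bb.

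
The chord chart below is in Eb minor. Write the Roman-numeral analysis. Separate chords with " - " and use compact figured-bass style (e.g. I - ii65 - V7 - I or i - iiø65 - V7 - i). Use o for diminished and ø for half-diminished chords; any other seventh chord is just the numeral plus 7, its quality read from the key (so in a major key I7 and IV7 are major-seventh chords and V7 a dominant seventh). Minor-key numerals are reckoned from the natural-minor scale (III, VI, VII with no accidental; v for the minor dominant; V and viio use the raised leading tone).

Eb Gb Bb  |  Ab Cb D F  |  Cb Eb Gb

Eb-Gb-Bb: minor triad on Eb = scale degree 1 → i.
Ab-Cb-D-F: fully diminished seventh chord on D = scale degree 7 → viio43.
Cb-Eb-Gb has root Cb, degree 6 in Eb minor, so VI.

i - viio43 - VI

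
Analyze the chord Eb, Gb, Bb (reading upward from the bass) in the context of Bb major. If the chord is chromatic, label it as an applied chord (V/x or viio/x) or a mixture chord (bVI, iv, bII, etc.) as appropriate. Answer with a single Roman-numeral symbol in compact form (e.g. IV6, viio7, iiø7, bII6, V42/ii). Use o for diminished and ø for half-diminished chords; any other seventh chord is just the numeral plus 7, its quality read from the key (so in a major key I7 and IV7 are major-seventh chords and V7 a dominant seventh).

iv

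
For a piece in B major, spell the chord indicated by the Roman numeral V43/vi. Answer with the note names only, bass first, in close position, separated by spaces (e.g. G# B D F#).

A# C# D# F##

The slash means an applied dominant: we want the dominant of vi. In B major, vi is G# minor, and its dominant is built on D#.
Building a dominant seventh chord on D# gives D#-F##-A#-C#.
With the 43 figure the chord is in second inversion; from the bass A# upward in close position it reads A#-C#-D#-F##.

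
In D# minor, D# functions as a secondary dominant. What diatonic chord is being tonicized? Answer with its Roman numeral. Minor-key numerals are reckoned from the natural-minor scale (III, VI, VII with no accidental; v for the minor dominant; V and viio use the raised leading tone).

The chord is a major triad on D#.
A dominant resolves down a perfect fifth: D# → G#. In D# minor, G# is scale degree 4, i.e. iv.

iv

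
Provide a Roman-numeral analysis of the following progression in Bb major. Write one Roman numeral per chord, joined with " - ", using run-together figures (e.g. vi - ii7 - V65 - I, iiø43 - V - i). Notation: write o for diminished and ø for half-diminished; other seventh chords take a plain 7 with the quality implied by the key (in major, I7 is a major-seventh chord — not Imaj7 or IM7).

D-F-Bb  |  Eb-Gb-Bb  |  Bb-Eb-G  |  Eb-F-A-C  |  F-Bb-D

I6 - iv - IV64 - V42 - I64

D-F-Bb: root Bb is the tonic; major triad there is I6.
Eb-Gb-Bb: minor triad on Eb — chromatic; iv (borrowed from the parallel minor).
Bb-Eb-G: root Eb is the subdominant; major triad there is IV64.
Eb-F-A-C: dominant seventh chord on F = scale degree 5 → V42.
F-Bb-D has root Bb, degree 1 in Bb major, so I64.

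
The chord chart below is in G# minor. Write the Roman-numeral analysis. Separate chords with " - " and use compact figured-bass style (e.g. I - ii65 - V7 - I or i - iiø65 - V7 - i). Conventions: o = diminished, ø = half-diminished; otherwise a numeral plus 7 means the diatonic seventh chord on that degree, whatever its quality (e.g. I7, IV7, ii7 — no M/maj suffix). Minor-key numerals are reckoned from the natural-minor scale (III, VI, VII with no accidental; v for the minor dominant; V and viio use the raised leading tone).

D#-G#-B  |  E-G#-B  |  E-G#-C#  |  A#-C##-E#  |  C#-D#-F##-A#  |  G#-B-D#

D#-G#-B: root G# is the tonic; minor triad there is i64.
E-G#-B: major triad on E = scale degree 6 → VI.
E-G#-C# has root C#, degree 4 in G# minor, so iv6.
A#-C##-E#: chromatic; A# is V of V, so V/V.
C#-D#-F##-A#: dominant seventh chord on D# = scale degree 5 → V42.
G#-B-D#: minor triad on G# = scale degree 1 → i.

i64 - VI - iv6 - V/V - V42 - i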